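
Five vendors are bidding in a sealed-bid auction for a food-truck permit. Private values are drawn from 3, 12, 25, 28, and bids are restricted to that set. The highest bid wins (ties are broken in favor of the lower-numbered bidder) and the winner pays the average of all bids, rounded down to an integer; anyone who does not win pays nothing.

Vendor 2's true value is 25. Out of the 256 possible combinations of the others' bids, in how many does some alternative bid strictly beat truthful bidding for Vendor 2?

138

Others bid (3, 3, 3, 3): truth gives 18; bid 12 gives 21 > 18. Violating.
Others bid (3, 3, 3, 12): truth gives 16; bid 12 gives 19 > 16. Violating.
Others bid (3, 3, 3, 28): truth gives 0; bid 28 gives 12 > 0. Violating.
Others bid (3, 3, 12, 3): truth gives 16; bid 12 gives 19 > 16. Violating.
Others bid (3, 3, 3, 25): truth gives 14; no alternative beats it.
Others bid (3, 3, 12, 25): truth gives 12; no alternative beats it.
(Checking all 256 profiles: 138 have a profitable deviation, 118 do not.)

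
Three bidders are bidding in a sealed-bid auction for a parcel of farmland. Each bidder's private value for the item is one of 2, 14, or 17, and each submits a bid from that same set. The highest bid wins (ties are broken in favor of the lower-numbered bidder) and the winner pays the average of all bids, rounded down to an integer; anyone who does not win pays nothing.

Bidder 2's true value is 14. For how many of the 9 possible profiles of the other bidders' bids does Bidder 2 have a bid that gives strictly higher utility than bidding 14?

Others bid (2, 17): truth gives 0; bid 17 gives 2 > 0. Violating.
Others bid (14, 2): truth gives 0; bid 17 gives 3 > 0. Violating.
Others bid (2, 2): truth gives 8; no alternative beats it.
Others bid (2, 14): truth gives 4; no alternative beats it.
(Checking all 9 profiles: 2 have a profitable deviation, 7 do not.)

2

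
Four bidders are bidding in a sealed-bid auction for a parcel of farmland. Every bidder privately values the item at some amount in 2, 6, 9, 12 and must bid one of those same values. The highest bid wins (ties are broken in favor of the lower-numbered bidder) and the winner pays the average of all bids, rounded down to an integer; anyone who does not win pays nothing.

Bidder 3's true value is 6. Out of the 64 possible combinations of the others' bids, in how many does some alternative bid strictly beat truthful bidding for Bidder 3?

6

Others bid (2, 2, 9): truth gives 0; bid 9 gives 1 > 0. Violating.
Others bid (2, 6, 2): truth gives 0; bid 9 gives 2 > 0. Violating.
Others bid (2, 6, 6): truth gives 0; bid 9 gives 1 > 0. Violating.
Others bid (6, 2, 2): truth gives 0; bid 9 gives 2 > 0. Violating.
Others bid (2, 2, 2): truth gives 3; no alternative beats it.
Others bid (2, 2, 6): truth gives 2; no alternative beats it.
(Checking all 64 profiles: 6 have a profitable deviation, 58 do not.)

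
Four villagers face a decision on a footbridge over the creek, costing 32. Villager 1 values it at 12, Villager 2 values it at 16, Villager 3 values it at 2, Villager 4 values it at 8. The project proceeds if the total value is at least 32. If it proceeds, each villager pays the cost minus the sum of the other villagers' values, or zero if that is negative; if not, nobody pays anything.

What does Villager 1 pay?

Total value 38 ≥ cost 32, so the project is built.
The other villagers' values sum to 26.
Cost minus that sum is 32 - 26 = 6.

6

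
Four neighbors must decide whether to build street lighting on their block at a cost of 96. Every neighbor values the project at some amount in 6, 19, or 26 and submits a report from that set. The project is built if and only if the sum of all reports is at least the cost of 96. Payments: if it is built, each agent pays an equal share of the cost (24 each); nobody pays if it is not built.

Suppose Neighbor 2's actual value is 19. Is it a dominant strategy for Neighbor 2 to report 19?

Consider the case where Neighbor 1 reports 26, Neighbor 3 reports 26 and Neighbor 4 reports 26.
Truthful report 19: project built, pays 24, utility 19 - 24 = -5.
Report 6 instead: project not built, utility 0.
Since 0 > -5, reporting 6 is strictly better here, so truthful reporting is not dominant.

No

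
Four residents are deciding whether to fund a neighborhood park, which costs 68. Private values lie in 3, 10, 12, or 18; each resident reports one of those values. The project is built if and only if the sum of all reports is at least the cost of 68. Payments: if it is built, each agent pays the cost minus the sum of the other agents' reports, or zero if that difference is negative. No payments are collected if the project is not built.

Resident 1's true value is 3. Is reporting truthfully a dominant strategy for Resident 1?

Check each profile of the others' reports and compare truth against every alternative report.
Others report (3, 3, 3): truth gives 0, best alternative gives 0.
Others report (3, 3, 10): truth gives 0, best alternative gives 0.
Others report (3, 3, 12): truth gives 0, best alternative gives 0.
Others report (3, 3, 18): truth gives 0, best alternative gives 0.
Others report (3, 10, 3): truth gives 0, best alternative gives 0.
Others report (3, 10, 10): truth gives 0, best alternative gives 0.
(Remaining 58 profiles checked similarly; truth is weakly best in each.)
In every case the truthful report is at least as good as any alternative, so it is a dominant strategy.

Yes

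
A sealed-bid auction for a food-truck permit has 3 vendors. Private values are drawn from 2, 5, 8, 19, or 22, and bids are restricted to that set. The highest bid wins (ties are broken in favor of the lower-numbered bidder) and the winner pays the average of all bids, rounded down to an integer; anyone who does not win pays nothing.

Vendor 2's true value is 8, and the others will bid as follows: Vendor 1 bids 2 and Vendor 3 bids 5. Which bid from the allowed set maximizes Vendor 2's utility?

5

Bid 2: loses, pays 0, utility 0.
Bid 5: wins, pays 4, utility 8 - 4 = 4.
Bid 8: wins, pays 5, utility 8 - 5 = 3.
Bid 19: wins, pays 8, utility 8 - 8 = 0.
Bid 22: wins, pays 9, utility 8 - 9 = -1.
The best choice is 5 with utility 4.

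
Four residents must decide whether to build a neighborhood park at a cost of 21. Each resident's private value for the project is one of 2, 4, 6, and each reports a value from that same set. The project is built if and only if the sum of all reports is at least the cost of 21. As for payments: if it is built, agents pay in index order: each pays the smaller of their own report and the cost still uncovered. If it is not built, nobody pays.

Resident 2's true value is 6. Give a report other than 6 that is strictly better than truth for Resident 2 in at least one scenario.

Suppose Resident 1 reports 6, Resident 3 reports 6 and Resident 4 reports 6.
Report 6: project built, pays 6, utility 6 - 6 = 0.
Report 4: project built, pays 4, utility 6 - 4 = 2.
So reporting 4 beats truth here (2 > 0).

4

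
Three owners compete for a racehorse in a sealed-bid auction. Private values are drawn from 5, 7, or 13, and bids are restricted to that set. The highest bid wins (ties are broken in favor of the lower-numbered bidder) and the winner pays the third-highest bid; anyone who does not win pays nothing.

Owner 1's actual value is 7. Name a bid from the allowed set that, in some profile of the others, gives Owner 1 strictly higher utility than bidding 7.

13

Suppose Owner 2 bids 5 and Owner 3 bids 13.
Bid 7: loses, pays 0, utility 0.
Bid 13: wins, pays 5, utility 7 - 5 = 2.
So bidding 13 beats truth here (2 > 0).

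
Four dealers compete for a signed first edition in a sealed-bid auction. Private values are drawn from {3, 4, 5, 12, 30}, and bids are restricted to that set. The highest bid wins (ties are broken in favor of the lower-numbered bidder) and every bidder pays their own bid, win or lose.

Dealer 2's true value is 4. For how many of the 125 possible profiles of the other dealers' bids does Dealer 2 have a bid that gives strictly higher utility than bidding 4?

121

Others bid (3, 3, 5): truth gives -4; bid 5 gives -1 > -4. Violating.
Others bid (3, 3, 12): truth gives -4; bid 3 gives -3 > -4. Violating.
Others bid (3, 3, 30): truth gives -4; bid 3 gives -3 > -4. Violating.
Others bid (3, 4, 5): truth gives -4; bid 5 gives -1 > -4. Violating.
Others bid (3, 3, 3): truth gives 0; no alternative beats it.
Others bid (3, 3, 4): truth gives 0; no alternative beats it.
(Checking all 125 profiles: 121 have a profitable deviation, 4 do not.)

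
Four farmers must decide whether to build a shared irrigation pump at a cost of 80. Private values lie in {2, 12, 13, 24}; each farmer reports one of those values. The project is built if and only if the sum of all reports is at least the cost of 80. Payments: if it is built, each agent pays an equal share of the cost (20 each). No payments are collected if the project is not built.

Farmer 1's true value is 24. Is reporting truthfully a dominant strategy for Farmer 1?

Yes

Check each profile of the others' reports and compare truth against every alternative report.
Others report (12, 24, 24): truth gives 4, best alternative gives 0.
Others report (13, 24, 24): truth gives 4, best alternative gives 0.
Others report (24, 12, 24): truth gives 4, best alternative gives 0.
Others report (24, 13, 24): truth gives 4, best alternative gives 0.
Others report (24, 24, 12): truth gives 4, best alternative gives 0.
Others report (24, 24, 13): truth gives 4, best alternative gives 0.
(Remaining 58 profiles checked similarly; truth is weakly best in each.)
In every case the truthful report is at least as good as any alternative, so it is a dominant strategy.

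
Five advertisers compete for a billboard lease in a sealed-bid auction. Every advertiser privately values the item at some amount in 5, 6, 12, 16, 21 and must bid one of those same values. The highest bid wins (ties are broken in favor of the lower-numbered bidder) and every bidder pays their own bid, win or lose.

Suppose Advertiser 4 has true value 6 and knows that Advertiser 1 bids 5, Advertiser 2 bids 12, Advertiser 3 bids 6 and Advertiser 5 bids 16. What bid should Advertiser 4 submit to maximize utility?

Bid 5: loses but pays 5, utility -5.
Bid 6: loses but pays 6, utility -6.
Bid 12: loses but pays 12, utility -12.
Bid 16: wins, pays 16, utility 6 - 16 = -10.
Bid 21: wins, pays 21, utility 6 - 21 = -15.
The best choice is 5 with utility -5.

5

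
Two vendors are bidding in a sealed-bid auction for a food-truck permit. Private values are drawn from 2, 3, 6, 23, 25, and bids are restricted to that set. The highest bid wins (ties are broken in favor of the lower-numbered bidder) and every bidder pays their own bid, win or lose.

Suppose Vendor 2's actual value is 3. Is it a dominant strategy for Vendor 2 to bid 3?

Consider the case where Vendor 1 bids 3.
Truthful bid 3: loses but pays 3, utility -3.
Bid 2 instead: loses but pays 2, utility -2.
Since -2 > -3, bidding 2 is strictly better here, so truthful bidding is not dominant.

No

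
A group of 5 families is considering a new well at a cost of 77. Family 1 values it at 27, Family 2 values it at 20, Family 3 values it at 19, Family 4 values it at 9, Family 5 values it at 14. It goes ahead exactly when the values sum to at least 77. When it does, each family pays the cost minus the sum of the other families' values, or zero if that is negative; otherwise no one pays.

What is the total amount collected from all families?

32

Total value 89 ≥ cost 77, so it is built.
Family 1: others sum to 62; max(0, 77 - 62) = 15.
Family 2: others sum to 69; max(0, 77 - 69) = 8.
Family 3: others sum to 70; max(0, 77 - 70) = 7.
Family 4: others sum to 80; max(0, 77 - 80) = 0.
Family 5: others sum to 75; max(0, 77 - 75) = 2.
Total collected = 15 + 8 + 7 + 0 + 2 = 32.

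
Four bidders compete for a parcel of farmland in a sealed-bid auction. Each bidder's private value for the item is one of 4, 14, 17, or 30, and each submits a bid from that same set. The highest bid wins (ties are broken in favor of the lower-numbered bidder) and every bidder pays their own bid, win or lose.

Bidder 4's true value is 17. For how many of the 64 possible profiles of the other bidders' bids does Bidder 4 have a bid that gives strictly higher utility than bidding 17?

Others bid (4, 4, 4): truth gives 0; bid 14 gives 3 > 0. Violating.
Others bid (4, 4, 17): truth gives -17; bid 4 gives -4 > -17. Violating.
Others bid (4, 4, 30): truth gives -17; bid 4 gives -4 > -17. Violating.
Others bid (4, 14, 17): truth gives -17; bid 4 gives -4 > -17. Violating.
Others bid (4, 4, 14): truth gives 0; no alternative beats it.
Others bid (4, 14, 4): truth gives 0; no alternative beats it.
(Checking all 64 profiles: 57 have a profitable deviation, 7 do not.)

57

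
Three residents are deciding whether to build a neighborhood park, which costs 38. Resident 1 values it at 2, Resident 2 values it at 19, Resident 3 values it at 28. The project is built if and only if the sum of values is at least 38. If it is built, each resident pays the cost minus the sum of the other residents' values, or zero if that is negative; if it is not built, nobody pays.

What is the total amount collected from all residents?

Total value 49 ≥ cost 38, so it is built.
Resident 1: others sum to 47; max(0, 38 - 47) = 0.
Resident 2: others sum to 30; max(0, 38 - 30) = 8.
Resident 3: others sum to 21; max(0, 38 - 21) = 17.
Total collected = 0 + 8 + 17 = 25.

25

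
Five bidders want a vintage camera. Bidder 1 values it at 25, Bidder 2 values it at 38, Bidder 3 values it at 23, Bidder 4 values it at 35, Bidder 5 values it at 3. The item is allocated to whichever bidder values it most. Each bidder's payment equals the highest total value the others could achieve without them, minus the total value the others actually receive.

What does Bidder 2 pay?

Bidder 2 has the highest value and receives the item.
Without Bidder 2, the item would go to the next-highest value, 35, so the others could achieve 35.
With Bidder 2 present and winning, the others receive nothing, so their total is 0.
Payment = 35 - 0 = 35.

35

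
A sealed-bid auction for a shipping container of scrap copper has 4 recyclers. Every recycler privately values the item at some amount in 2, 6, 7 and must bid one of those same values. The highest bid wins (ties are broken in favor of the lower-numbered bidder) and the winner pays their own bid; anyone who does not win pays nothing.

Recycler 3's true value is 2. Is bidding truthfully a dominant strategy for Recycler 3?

Yes

Check each profile of the others' bids and compare truth against every alternative bid.
Others bid (2, 2, 2): truth gives 0, best alternative gives -4.
Others bid (2, 2, 6): truth gives 0, best alternative gives -4.
Others bid (2, 2, 7): truth gives 0, best alternative gives 0.
Others bid (2, 6, 2): truth gives 0, best alternative gives 0.
Others bid (2, 6, 6): truth gives 0, best alternative gives 0.
Others bid (2, 6, 7): truth gives 0, best alternative gives 0.
(Remaining 21 profiles checked similarly; truth is weakly best in each.)
In every case the truthful bid is at least as good as any alternative, so it is a dominant strategy.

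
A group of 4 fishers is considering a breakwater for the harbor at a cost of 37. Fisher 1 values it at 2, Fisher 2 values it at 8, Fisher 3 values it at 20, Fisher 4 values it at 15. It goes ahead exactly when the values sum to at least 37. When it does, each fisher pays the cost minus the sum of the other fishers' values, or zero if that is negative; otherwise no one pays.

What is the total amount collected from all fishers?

19

Total value 45 ≥ cost 37, so it is built.
Fisher 1: others sum to 43; max(0, 37 - 43) = 0.
Fisher 2: others sum to 37; max(0, 37 - 37) = 0.
Fisher 3: others sum to 25; max(0, 37 - 25) = 12.
Fisher 4: others sum to 30; max(0, 37 - 30) = 7.
Total collected = 0 + 0 + 12 + 7 = 19.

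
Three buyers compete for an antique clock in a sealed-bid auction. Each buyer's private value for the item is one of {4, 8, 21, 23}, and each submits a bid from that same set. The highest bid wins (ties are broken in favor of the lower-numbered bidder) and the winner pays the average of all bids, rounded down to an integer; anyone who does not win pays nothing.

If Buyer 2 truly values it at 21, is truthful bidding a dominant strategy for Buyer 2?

Consider the case where Buyer 1 bids 4 and Buyer 3 bids 4.
Truthful bid 21: wins, pays 9, utility 21 - 9 = 12.
Bid 8 instead: wins, pays 5, utility 21 - 5 = 16.
Since 16 > 12, bidding 8 is strictly better here, so truthful bidding is not dominant.

No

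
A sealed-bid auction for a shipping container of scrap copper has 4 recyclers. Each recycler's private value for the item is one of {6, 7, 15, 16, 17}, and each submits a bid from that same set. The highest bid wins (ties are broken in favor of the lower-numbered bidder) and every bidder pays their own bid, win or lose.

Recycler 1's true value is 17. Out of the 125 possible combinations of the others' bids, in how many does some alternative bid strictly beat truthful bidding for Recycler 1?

Others bid (6, 6, 6): truth gives 0; bid 6 gives 11 > 0. Violating.
Others bid (6, 6, 7): truth gives 0; bid 7 gives 10 > 0. Violating.
Others bid (6, 6, 15): truth gives 0; bid 15 gives 2 > 0. Violating.
Others bid (6, 6, 16): truth gives 0; bid 16 gives 1 > 0. Violating.
Others bid (6, 6, 17): truth gives 0; no alternative beats it.
Others bid (6, 7, 17): truth gives 0; no alternative beats it.
(Checking all 125 profiles: 64 have a profitable deviation, 61 do not.)

64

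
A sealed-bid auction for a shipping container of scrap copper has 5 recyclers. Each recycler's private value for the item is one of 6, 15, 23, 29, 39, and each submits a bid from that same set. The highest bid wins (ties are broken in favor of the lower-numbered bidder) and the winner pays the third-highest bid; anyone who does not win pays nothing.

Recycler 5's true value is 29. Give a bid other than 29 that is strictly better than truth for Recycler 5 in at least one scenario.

39

Suppose Recycler 1 bids 6, Recycler 2 bids 6, Recycler 3 bids 6 and Recycler 4 bids 29.
Bid 29: loses, pays 0, utility 0.
Bid 39: wins, pays 6, utility 29 - 6 = 23.
So bidding 39 beats truth here (23 > 0).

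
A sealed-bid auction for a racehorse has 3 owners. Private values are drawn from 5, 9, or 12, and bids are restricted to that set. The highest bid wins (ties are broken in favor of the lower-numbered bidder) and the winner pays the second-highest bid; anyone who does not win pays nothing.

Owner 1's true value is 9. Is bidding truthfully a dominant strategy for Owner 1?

Check each profile of the others' bids and compare truth against every alternative bid.
Others bid (5, 5): truth gives 4, best alternative gives 4.
Others bid (5, 9): truth gives 0, best alternative gives 0.
Others bid (5, 12): truth gives 0, best alternative gives 0.
Others bid (9, 5): truth gives 0, best alternative gives 0.
Others bid (9, 9): truth gives 0, best alternative gives 0.
Others bid (9, 12): truth gives 0, best alternative gives 0.
(Remaining 3 profiles checked similarly; truth is weakly best in each.)
In every case the truthful bid is at least as good as any alternative, so it is a dominant strategy.

Yes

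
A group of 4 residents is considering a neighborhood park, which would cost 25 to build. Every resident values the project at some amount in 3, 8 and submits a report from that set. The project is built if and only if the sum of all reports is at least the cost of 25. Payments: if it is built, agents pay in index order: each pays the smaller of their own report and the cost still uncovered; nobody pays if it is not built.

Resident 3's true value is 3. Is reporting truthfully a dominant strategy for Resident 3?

Yes

Check each profile of the others' reports and compare truth against every alternative report.
Others report (3, 8, 8): truth gives 0, best alternative gives -5.
Others report (8, 3, 8): truth gives 0, best alternative gives -5.
Others report (8, 8, 3): truth gives 0, best alternative gives -5.
Others report (8, 8, 8): truth gives 0, best alternative gives -5.
Others report (3, 3, 3): truth gives 0, best alternative gives 0.
Others report (3, 3, 8): truth gives 0, best alternative gives 0.
(Remaining 2 profiles checked similarly; truth is weakly best in each.)
In every case the truthful report is at least as good as any alternative, so it is a dominant strategy.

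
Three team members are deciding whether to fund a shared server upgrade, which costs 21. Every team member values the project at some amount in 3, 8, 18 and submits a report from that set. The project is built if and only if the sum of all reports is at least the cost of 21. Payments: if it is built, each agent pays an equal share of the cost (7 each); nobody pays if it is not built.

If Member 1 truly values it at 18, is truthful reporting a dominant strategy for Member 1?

Yes

Check each profile of the others' reports and compare truth against every alternative report.
Others report (3, 3): truth gives 11, best alternative gives 0.
Others report (3, 8): truth gives 11, best alternative gives 0.
Others report (8, 3): truth gives 11, best alternative gives 0.
Others report (3, 18): truth gives 11, best alternative gives 11.
Others report (8, 8): truth gives 11, best alternative gives 11.
Others report (8, 18): truth gives 11, best alternative gives 11.
(Remaining 3 profiles checked similarly; truth is weakly best in each.)
In every case the truthful report is at least as good as any alternative, so it is a dominant strategy.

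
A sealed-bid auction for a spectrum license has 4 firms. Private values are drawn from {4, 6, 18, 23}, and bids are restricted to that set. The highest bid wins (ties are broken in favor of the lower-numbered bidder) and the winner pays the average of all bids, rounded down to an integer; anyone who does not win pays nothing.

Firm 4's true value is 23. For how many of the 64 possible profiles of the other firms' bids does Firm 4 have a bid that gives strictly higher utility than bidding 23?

8

Others bid (4, 4, 4): truth gives 15; bid 6 gives 19 > 15. Violating.
Others bid (4, 4, 6): truth gives 14; bid 18 gives 15 > 14. Violating.
Others bid (4, 6, 4): truth gives 14; bid 18 gives 15 > 14. Violating.
Others bid (4, 6, 6): truth gives 14; bid 18 gives 15 > 14. Violating.
Others bid (4, 4, 18): truth gives 11; no alternative beats it.
Others bid (4, 4, 23): truth gives 0; no alternative beats it.
(Checking all 64 profiles: 8 have a profitable deviation, 56 do not.)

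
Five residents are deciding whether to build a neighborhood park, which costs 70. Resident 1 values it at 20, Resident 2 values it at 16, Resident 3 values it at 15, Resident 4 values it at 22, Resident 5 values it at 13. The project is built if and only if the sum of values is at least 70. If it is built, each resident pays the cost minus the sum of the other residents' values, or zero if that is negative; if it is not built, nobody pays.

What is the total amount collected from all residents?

10

Total value 86 ≥ cost 70, so it is built.
Resident 1: others sum to 66; max(0, 70 - 66) = 4.
Resident 2: others sum to 70; max(0, 70 - 70) = 0.
Resident 3: others sum to 71; max(0, 70 - 71) = 0.
Resident 4: others sum to 64; max(0, 70 - 64) = 6.
Resident 5: others sum to 73; max(0, 70 - 73) = 0.
Total collected = 4 + 0 + 0 + 6 + 0 = 10.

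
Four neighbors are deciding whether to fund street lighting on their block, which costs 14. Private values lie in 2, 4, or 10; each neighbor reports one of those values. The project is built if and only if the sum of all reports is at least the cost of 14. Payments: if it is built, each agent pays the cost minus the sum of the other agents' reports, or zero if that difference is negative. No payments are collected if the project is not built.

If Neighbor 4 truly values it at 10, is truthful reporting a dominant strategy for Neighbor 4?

Check each profile of the others' reports and compare truth against every alternative report.
Others report (2, 2, 4): truth gives 4, best alternative gives 0.
Others report (2, 4, 2): truth gives 4, best alternative gives 0.
Others report (4, 2, 2): truth gives 4, best alternative gives 0.
Others report (2, 2, 2): truth gives 2, best alternative gives 0.
Others report (2, 2, 10): truth gives 10, best alternative gives 10.
Others report (2, 4, 10): truth gives 10, best alternative gives 10.
(Remaining 21 profiles checked similarly; truth is weakly best in each.)
In every case the truthful report is at least as good as any alternative, so it is a dominant strategy.

Yes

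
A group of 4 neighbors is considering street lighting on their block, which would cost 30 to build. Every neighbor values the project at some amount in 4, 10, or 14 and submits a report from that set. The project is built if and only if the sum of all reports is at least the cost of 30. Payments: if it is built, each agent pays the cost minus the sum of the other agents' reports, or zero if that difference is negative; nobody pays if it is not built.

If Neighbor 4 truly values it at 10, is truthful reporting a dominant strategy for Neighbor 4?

Check each profile of the others' reports and compare truth against every alternative report.
Others report (4, 14, 14): truth gives 10, best alternative gives 10.
Others report (10, 10, 10): truth gives 10, best alternative gives 10.
Others report (10, 10, 14): truth gives 10, best alternative gives 10.
Others report (10, 14, 10): truth gives 10, best alternative gives 10.
Others report (10, 14, 14): truth gives 10, best alternative gives 10.
Others report (14, 4, 14): truth gives 10, best alternative gives 10.
(Remaining 21 profiles checked similarly; truth is weakly best in each.)
In every case the truthful report is at least as good as any alternative, so it is a dominant strategy.

Yes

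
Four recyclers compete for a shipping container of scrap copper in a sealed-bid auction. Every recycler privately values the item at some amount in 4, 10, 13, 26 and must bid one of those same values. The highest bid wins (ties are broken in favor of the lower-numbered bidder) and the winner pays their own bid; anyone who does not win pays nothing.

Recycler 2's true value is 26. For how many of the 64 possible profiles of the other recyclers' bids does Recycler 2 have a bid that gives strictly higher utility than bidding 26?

Others bid (4, 4, 4): truth gives 0; bid 10 gives 16 > 0. Violating.
Others bid (4, 4, 10): truth gives 0; bid 10 gives 16 > 0. Violating.
Others bid (4, 4, 13): truth gives 0; bid 13 gives 13 > 0. Violating.
Others bid (4, 10, 4): truth gives 0; bid 10 gives 16 > 0. Violating.
Others bid (4, 4, 26): truth gives 0; no alternative beats it.
Others bid (4, 10, 26): truth gives 0; no alternative beats it.
(Checking all 64 profiles: 18 have a profitable deviation, 46 do not.)

18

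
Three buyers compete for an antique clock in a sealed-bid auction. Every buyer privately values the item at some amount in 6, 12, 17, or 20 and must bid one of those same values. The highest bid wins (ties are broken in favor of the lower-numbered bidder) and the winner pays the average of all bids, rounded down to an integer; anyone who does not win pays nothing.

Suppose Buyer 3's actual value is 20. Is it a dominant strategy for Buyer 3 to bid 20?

Consider the case where Buyer 1 bids 6 and Buyer 2 bids 6.
Truthful bid 20: wins, pays 10, utility 20 - 10 = 10.
Bid 12 instead: wins, pays 8, utility 20 - 8 = 12.
Since 12 > 10, bidding 12 is strictly better here, so truthful bidding is not dominant.

No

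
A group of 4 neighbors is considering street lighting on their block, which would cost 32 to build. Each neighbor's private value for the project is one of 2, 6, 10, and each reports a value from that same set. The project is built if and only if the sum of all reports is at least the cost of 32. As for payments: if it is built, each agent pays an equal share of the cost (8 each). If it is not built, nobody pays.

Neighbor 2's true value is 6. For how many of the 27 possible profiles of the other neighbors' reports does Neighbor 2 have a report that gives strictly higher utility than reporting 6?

Others report (6, 10, 10): truth gives -2; report 2 gives 0 > -2. Violating.
Others report (10, 6, 10): truth gives -2; report 2 gives 0 > -2. Violating.
Others report (10, 10, 6): truth gives -2; report 2 gives 0 > -2. Violating.
Others report (2, 2, 2): truth gives 0; no alternative beats it.
Others report (2, 2, 6): truth gives 0; no alternative beats it.
(Checking all 27 profiles: 3 have a profitable deviation, 24 do not.)

3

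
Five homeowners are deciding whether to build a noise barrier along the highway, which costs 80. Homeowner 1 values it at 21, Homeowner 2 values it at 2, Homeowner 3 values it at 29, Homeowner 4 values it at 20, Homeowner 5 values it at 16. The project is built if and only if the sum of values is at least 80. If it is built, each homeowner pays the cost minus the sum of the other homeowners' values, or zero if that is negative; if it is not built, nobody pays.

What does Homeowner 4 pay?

Total value 88 ≥ cost 80, so the project is built.
The other homeowners' values sum to 68.
Cost minus that sum is 80 - 68 = 12.

12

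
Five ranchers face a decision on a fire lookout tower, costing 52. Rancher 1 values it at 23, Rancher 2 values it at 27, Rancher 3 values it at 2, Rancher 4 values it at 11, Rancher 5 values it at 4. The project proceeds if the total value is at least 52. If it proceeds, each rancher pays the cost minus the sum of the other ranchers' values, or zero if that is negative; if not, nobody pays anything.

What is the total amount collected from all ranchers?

Total value 67 ≥ cost 52, so it is built.
Rancher 1: others sum to 44; max(0, 52 - 44) = 8.
Rancher 2: others sum to 40; max(0, 52 - 40) = 12.
Rancher 3: others sum to 65; max(0, 52 - 65) = 0.
Rancher 4: others sum to 56; max(0, 52 - 56) = 0.
Rancher 5: others sum to 63; max(0, 52 - 63) = 0.
Total collected = 8 + 12 + 0 + 0 + 0 = 20.

20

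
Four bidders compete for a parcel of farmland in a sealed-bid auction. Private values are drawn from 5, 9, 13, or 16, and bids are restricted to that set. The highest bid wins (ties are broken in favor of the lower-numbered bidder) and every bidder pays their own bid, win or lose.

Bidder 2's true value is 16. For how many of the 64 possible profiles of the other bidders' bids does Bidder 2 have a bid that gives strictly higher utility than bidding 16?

34

Others bid (5, 5, 5): truth gives 0; bid 9 gives 7 > 0. Violating.
Others bid (5, 5, 9): truth gives 0; bid 9 gives 7 > 0. Violating.
Others bid (5, 5, 13): truth gives 0; bid 13 gives 3 > 0. Violating.
Others bid (5, 9, 5): truth gives 0; bid 9 gives 7 > 0. Violating.
Others bid (5, 5, 16): truth gives 0; no alternative beats it.
Others bid (5, 9, 16): truth gives 0; no alternative beats it.
(Checking all 64 profiles: 34 have a profitable deviation, 30 do not.)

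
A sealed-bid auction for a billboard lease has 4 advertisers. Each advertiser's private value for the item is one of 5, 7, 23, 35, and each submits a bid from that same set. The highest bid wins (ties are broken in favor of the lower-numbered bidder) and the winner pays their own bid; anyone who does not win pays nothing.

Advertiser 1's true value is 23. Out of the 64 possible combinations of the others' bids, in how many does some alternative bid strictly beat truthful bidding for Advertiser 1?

8

Others bid (5, 5, 5): truth gives 0; bid 5 gives 18 > 0. Violating.
Others bid (5, 5, 7): truth gives 0; bid 7 gives 16 > 0. Violating.
Others bid (5, 7, 5): truth gives 0; bid 7 gives 16 > 0. Violating.
Others bid (5, 7, 7): truth gives 0; bid 7 gives 16 > 0. Violating.
Others bid (5, 5, 23): truth gives 0; no alternative beats it.
Others bid (5, 5, 35): truth gives 0; no alternative beats it.
(Checking all 64 profiles: 8 have a profitable deviation, 56 do not.)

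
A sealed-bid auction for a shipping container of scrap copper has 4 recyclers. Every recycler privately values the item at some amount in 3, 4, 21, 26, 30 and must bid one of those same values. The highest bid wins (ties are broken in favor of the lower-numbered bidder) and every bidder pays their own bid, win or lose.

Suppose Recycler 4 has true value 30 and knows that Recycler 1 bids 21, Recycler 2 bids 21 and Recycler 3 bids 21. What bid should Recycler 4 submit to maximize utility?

Bid 3: loses but pays 3, utility -3.
Bid 4: loses but pays 4, utility -4.
Bid 21: loses but pays 21, utility -21.
Bid 26: wins, pays 26, utility 30 - 26 = 4.
Bid 30: wins, pays 30, utility 30 - 30 = 0.
The best choice is 26 with utility 4.

26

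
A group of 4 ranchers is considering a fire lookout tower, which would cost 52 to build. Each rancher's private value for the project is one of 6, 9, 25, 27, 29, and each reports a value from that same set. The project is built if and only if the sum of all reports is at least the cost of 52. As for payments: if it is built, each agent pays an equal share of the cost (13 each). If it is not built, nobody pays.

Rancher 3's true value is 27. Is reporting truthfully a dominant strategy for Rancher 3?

Consider the case where Rancher 1 reports 6, Rancher 2 reports 9 and Rancher 4 reports 9.
Truthful report 27: project not built, utility 0.
Report 29 instead: project built, pays 13, utility 27 - 13 = 14.
Since 14 > 0, reporting 29 is strictly better here, so truthful reporting is not dominant.

No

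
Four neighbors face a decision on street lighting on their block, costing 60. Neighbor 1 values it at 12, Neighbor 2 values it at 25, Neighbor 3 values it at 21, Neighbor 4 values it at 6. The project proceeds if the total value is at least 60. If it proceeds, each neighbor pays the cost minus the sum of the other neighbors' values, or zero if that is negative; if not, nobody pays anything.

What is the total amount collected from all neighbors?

48

Total value 64 ≥ cost 60, so it is built.
Neighbor 1: others sum to 52; max(0, 60 - 52) = 8.
Neighbor 2: others sum to 39; max(0, 60 - 39) = 21.
Neighbor 3: others sum to 43; max(0, 60 - 43) = 17.
Neighbor 4: others sum to 58; max(0, 60 - 58) = 2.
Total collected = 8 + 21 + 17 + 2 = 48.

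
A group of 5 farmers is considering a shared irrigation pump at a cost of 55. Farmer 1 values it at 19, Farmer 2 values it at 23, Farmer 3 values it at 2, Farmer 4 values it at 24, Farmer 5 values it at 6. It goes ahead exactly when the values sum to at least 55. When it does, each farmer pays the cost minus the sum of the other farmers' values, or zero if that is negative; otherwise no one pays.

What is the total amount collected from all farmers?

9

Total value 74 ≥ cost 55, so it is built.
Farmer 1: others sum to 55; max(0, 55 - 55) = 0.
Farmer 2: others sum to 51; max(0, 55 - 51) = 4.
Farmer 3: others sum to 72; max(0, 55 - 72) = 0.
Farmer 4: others sum to 50; max(0, 55 - 50) = 5.
Farmer 5: others sum to 68; max(0, 55 - 68) = 0.
Total collected = 0 + 4 + 0 + 5 + 0 = 9.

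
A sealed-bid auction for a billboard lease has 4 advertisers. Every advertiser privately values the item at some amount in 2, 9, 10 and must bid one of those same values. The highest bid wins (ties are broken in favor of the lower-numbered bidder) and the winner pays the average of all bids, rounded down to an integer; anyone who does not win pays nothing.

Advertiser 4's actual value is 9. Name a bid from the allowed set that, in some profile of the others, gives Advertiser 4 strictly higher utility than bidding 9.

10

Suppose Advertiser 1 bids 2, Advertiser 2 bids 2 and Advertiser 3 bids 9.
Bid 9: loses, pays 0, utility 0.
Bid 10: wins, pays 5, utility 9 - 5 = 4.
So bidding 10 beats truth here (4 > 0).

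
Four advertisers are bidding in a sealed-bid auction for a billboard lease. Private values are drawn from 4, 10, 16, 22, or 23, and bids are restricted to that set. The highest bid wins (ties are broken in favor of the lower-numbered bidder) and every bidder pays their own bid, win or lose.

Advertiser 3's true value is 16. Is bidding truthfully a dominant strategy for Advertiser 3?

Consider the case where Advertiser 1 bids 4, Advertiser 2 bids 4 and Advertiser 4 bids 4.
Truthful bid 16: wins, pays 16, utility 16 - 16 = 0.
Bid 10 instead: wins, pays 10, utility 16 - 10 = 6.
Since 6 > 0, bidding 10 is strictly better here, so truthful bidding is not dominant.

No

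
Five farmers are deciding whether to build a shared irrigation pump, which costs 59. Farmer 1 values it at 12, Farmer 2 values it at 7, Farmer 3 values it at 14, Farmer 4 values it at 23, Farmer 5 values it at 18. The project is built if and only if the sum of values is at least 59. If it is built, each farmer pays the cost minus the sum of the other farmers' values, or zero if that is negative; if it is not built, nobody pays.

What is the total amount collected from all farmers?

Total value 74 ≥ cost 59, so it is built.
Farmer 1: others sum to 62; max(0, 59 - 62) = 0.
Farmer 2: others sum to 67; max(0, 59 - 67) = 0.
Farmer 3: others sum to 60; max(0, 59 - 60) = 0.
Farmer 4: others sum to 51; max(0, 59 - 51) = 8.
Farmer 5: others sum to 56; max(0, 59 - 56) = 3.
Total collected = 0 + 0 + 0 + 8 + 3 = 11.

11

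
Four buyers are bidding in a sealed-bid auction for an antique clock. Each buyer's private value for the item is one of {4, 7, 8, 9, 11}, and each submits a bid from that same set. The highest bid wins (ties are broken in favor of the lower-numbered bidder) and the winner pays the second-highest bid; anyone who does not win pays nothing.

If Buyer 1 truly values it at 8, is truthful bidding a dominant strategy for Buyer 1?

Check each profile of the others' bids and compare truth against every alternative bid.
Others bid (4, 4, 4): truth gives 4, best alternative gives 4.
Others bid (4, 4, 7): truth gives 1, best alternative gives 1.
Others bid (4, 7, 4): truth gives 1, best alternative gives 1.
Others bid (4, 7, 7): truth gives 1, best alternative gives 1.
Others bid (7, 4, 4): truth gives 1, best alternative gives 1.
Others bid (7, 4, 7): truth gives 1, best alternative gives 1.
(Remaining 119 profiles checked similarly; truth is weakly best in each.)
In every case the truthful bid is at least as good as any alternative, so it is a dominant strategy.

Yes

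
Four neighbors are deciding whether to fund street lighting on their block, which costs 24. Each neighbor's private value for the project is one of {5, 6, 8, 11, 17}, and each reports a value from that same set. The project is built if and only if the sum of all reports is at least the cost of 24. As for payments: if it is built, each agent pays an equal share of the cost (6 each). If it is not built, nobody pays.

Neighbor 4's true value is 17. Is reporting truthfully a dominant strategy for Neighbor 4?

Yes

Check each profile of the others' reports and compare truth against every alternative report.
Others report (5, 5, 5): truth gives 11, best alternative gives 11.
Others report (5, 5, 6): truth gives 11, best alternative gives 11.
Others report (5, 5, 8): truth gives 11, best alternative gives 11.
Others report (5, 5, 11): truth gives 11, best alternative gives 11.
Others report (5, 5, 17): truth gives 11, best alternative gives 11.
Others report (5, 6, 5): truth gives 11, best alternative gives 11.
(Remaining 119 profiles checked similarly; truth is weakly best in each.)
In every case the truthful report is at least as good as any alternative, so it is a dominant strategy.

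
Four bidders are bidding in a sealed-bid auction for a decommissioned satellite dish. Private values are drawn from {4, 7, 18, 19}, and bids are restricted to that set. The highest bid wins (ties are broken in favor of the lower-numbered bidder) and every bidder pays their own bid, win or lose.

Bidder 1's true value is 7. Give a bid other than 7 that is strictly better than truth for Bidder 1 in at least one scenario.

4

Suppose Bidder 2 bids 4, Bidder 3 bids 4 and Bidder 4 bids 4.
Bid 7: wins, pays 7, utility 7 - 7 = 0.
Bid 4: wins, pays 4, utility 7 - 4 = 3.
So bidding 4 beats truth here (3 > 0).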